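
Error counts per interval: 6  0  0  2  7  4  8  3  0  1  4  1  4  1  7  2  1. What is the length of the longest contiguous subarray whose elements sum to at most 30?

Extend to the right; shrink from the left whenever the sum exceeds 30:
add 6: [6] sum 6, len 1
add 0: [6, 0] sum 6, len 2
add 0: [6, 0, 0] sum 6, len 3
add 2: [6, 0, 0, 2] sum 8, len 4
add 7: [6, 0, 0, 2, 7] sum 15, len 5
add 4: [6, 0, 0, 2, 7, 4] sum 19, len 6
add 8: [6, 0, 0, 2, 7, 4, 8] sum 27, len 7
add 3: [6, 0, 0, 2, 7, 4, 8, 3] sum 30, len 8
add 0: [6, 0, 0, 2, 7, 4, 8, 3, 0] sum 30, len 9
add 1: [0, 0, 2, 7, 4, 8, 3, 0, 1] sum 25, len 9
add 4: [0, 0, 2, 7, 4, 8, 3, 0, 1, 4] sum 29, len 10
add 1: [0, 0, 2, 7, 4, 8, 3, 0, 1, 4, 1] sum 30, len 11
add 4: [4, 8, 3, 0, 1, 4, 1, 4] sum 25, len 8
add 1: [4, 8, 3, 0, 1, 4, 1, 4, 1] sum 26, len 9
add 7: [8, 3, 0, 1, 4, 1, 4, 1, 7] sum 29, len 9
add 2: [3, 0, 1, 4, 1, 4, 1, 7, 2] sum 23, len 9
add 1: [3, 0, 1, 4, 1, 4, 1, 7, 2, 1] sum 24, len 10
Longest length seen: 11.

11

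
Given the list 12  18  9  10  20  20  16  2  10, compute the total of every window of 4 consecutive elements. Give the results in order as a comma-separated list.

49, 57, 59, 66, 58, 48

Sliding a size-4 window across the 9 values:
(12, 18, 9, 10) → sum 49
(18, 9, 10, 20) → sum 57
(9, 10, 20, 20) → sum 59
(10, 20, 20, 16) → sum 66
(20, 20, 16, 2) → sum 58
(20, 16, 2, 10) → sum 48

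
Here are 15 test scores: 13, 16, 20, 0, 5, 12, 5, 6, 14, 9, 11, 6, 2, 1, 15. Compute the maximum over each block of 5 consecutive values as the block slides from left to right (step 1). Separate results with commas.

20, 20, 20, 12, 14, 14, 14, 14, 14, 11, 15

Sliding a size-5 window across the 15 values:
[13, 16, 20, 0, 5] → max 20
[16, 20, 0, 5, 12] → max 20
[20, 0, 5, 12, 5] → max 20
[0, 5, 12, 5, 6] → max 12
[5, 12, 5, 6, 14] → max 14
[12, 5, 6, 14, 9] → max 14
[5, 6, 14, 9, 11] → max 14
[6, 14, 9, 11, 6] → max 14
[14, 9, 11, 6, 2] → max 14
[9, 11, 6, 2, 1] → max 11
[11, 6, 2, 1, 15] → max 15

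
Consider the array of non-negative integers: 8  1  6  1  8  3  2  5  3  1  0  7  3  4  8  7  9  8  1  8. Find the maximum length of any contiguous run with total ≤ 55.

[8] sum 8 len 1
[8, 1] sum 9 len 2
[8, 1, 6] sum 15 len 3
[8, 1, 6, 1] sum 16 len 4
[8, 1, 6, 1, 8] sum 24 len 5
[8, 1, 6, 1, 8, 3] sum 27 len 6
[8, 1, 6, 1, 8, 3, 2] sum 29 len 7
[8, 1, 6, 1, 8, 3, 2, 5] sum 34 len 8
[8, 1, 6, 1, 8, 3, 2, 5, 3] sum 37 len 9
[8, 1, 6, 1, 8, 3, 2, 5, 3, 1] sum 38 len 10
[8, 1, 6, 1, 8, 3, 2, 5, 3, 1, 0] sum 38 len 11
[8, 1, 6, 1, 8, 3, 2, 5, 3, 1, 0, 7] sum 45 len 12
[8, 1, 6, 1, 8, 3, 2, 5, 3, 1, 0, 7, 3] sum 48 len 13
[8, 1, 6, 1, 8, 3, 2, 5, 3, 1, 0, 7, 3, 4] sum 52 len 14
[1, 6, 1, 8, 3, 2, 5, 3, 1, 0, 7, 3, 4, 8] sum 52 len 14
[1, 8, 3, 2, 5, 3, 1, 0, 7, 3, 4, 8, 7] sum 52 len 13
[3, 2, 5, 3, 1, 0, 7, 3, 4, 8, 7, 9] sum 52 len 12
[5, 3, 1, 0, 7, 3, 4, 8, 7, 9, 8] sum 55 len 11
[3, 1, 0, 7, 3, 4, 8, 7, 9, 8, 1] sum 51 len 11
[0, 7, 3, 4, 8, 7, 9, 8, 1, 8] sum 55 len 10
Longest length seen: 14.

14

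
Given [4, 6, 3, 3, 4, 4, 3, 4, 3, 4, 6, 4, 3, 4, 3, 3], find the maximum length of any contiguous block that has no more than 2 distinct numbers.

8

[4] 1 distinct, len 1
[4, 6] 2 distinct, len 2
[6, 3] 2 distinct, len 2
[6, 3, 3] 2 distinct, len 3
[3, 3, 4] 2 distinct, len 3
[3, 3, 4, 4] 2 distinct, len 4
[3, 3, 4, 4, 3] 2 distinct, len 5
[3, 3, 4, 4, 3, 4] 2 distinct, len 6
[3, 3, 4, 4, 3, 4, 3] 2 distinct, len 7
[3, 3, 4, 4, 3, 4, 3, 4] 2 distinct, len 8
[4, 6] 2 distinct, len 2
[4, 6, 4] 2 distinct, len 3
[4, 3] 2 distinct, len 2
[4, 3, 4] 2 distinct, len 3
[4, 3, 4, 3] 2 distinct, len 4
[4, 3, 4, 3, 3] 2 distinct, len 5
Longest length with ≤2 distinct: 8.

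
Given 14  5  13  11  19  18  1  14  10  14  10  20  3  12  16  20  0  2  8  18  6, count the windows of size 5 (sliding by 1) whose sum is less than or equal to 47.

(14, 5, 13, 11, 19) → sum 62
(5, 13, 11, 19, 18) → sum 66
(13, 11, 19, 18, 1) → sum 62
(11, 19, 18, 1, 14) → sum 63
(19, 18, 1, 14, 10) → sum 62
(18, 1, 14, 10, 14) → sum 57
(1, 14, 10, 14, 10) → sum 49
(14, 10, 14, 10, 20) → sum 68
(10, 14, 10, 20, 3) → sum 57
(14, 10, 20, 3, 12) → sum 59
(10, 20, 3, 12, 16) → sum 61
(20, 3, 12, 16, 20) → sum 71
(3, 12, 16, 20, 0) → sum 51
(12, 16, 20, 0, 2) → sum 50
(16, 20, 0, 2, 8) → sum 46  ≤ 47 ✓
(20, 0, 2, 8, 18) → sum 48
(0, 2, 8, 18, 6) → sum 34  ≤ 47 ✓
2 windows satisfy the condition.

2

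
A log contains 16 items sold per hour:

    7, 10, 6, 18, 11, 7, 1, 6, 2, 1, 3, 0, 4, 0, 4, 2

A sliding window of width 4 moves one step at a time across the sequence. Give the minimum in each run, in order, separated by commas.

6, 6, 6, 1, 1, 1, 1, 1, 0, 0, 0, 0, 0

Sliding a size-4 window across the 16 values:
7 10 6 18 → min 6
10 6 18 11 → min 6
6 18 11 7 → min 6
18 11 7 1 → min 1
11 7 1 6 → min 1
7 1 6 2 → min 1
1 6 2 1 → min 1
6 2 1 3 → min 1
2 1 3 0 → min 0
1 3 0 4 → min 0
3 0 4 0 → min 0
0 4 0 4 → min 0
4 0 4 2 → min 0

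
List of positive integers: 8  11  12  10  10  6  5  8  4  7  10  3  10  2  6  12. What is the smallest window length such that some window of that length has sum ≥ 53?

add 8: running sum 8 < 53
add 11: running sum 19 < 53
add 12: running sum 31 < 53
add 10: running sum 41 < 53
add 10: running sum 51 < 53
add 6: shortest ending here [8, 11, 12, 10, 10, 6] sum 57, len 6
add 5: shortest ending here [11, 12, 10, 10, 6, 5] sum 54, len 6
add 8: shortest ending here [11, 12, 10, 10, 6, 5, 8] sum 62, len 7
add 4: shortest ending here [12, 10, 10, 6, 5, 8, 4] sum 55, len 7
add 7: shortest ending here [12, 10, 10, 6, 5, 8, 4, 7] sum 62, len 8
add 10: shortest ending here [10, 10, 6, 5, 8, 4, 7, 10] sum 60, len 8
add 3: shortest ending here [10, 6, 5, 8, 4, 7, 10, 3] sum 53, len 8
add 10: shortest ending here [6, 5, 8, 4, 7, 10, 3, 10] sum 53, len 8
add 2: shortest ending here [6, 5, 8, 4, 7, 10, 3, 10, 2] sum 55, len 9
add 6: shortest ending here [5, 8, 4, 7, 10, 3, 10, 2, 6] sum 55, len 9
add 12: shortest ending here [4, 7, 10, 3, 10, 2, 6, 12] sum 54, len 8
Shortest qualifying length: 6.

6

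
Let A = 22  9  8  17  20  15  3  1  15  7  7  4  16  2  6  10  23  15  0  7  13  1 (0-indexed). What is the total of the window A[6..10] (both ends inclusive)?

Elements at indices 6..10: 3, 1, 15, 7, 7
sum(3, 1, 15, 7, 7) = 33

33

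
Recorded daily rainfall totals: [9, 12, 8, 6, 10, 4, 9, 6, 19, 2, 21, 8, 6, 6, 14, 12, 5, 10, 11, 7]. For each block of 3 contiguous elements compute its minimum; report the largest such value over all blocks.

8

Each size-3 window and its min:
9 12 8 → min 8
12 8 6 → min 6
8 6 10 → min 6
6 10 4 → min 4
10 4 9 → min 4
4 9 6 → min 4
9 6 19 → min 6
6 19 2 → min 2
19 2 21 → min 2
2 21 8 → min 2
21 8 6 → min 6
8 6 6 → min 6
6 6 14 → min 6
6 14 12 → min 6
14 12 5 → min 5
12 5 10 → min 5
5 10 11 → min 5
10 11 7 → min 7
Largest of these is 8.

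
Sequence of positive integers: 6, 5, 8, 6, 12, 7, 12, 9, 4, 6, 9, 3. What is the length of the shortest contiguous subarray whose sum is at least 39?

4

add 6: running sum 6 < 39
add 5: running sum 11 < 39
add 8: running sum 19 < 39
add 6: running sum 25 < 39
add 12: running sum 37 < 39
add 7: shortest ending here [6, 5, 8, 6, 12, 7] sum 44, len 6
add 12: shortest ending here [8, 6, 12, 7, 12] sum 45, len 5
add 9: shortest ending here [12, 7, 12, 9] sum 40, len 4
add 4: shortest ending here [12, 7, 12, 9, 4] sum 44, len 5
add 6: shortest ending here [12, 7, 12, 9, 4, 6] sum 50, len 6
add 9: shortest ending here [12, 9, 4, 6, 9] sum 40, len 5
add 3: shortest ending here [12, 9, 4, 6, 9, 3] sum 43, len 6
Shortest qualifying length: 4.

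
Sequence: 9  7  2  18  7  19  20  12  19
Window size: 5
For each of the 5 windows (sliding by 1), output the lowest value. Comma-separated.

[9, 7, 2, 18, 7] → min 2
[7, 2, 18, 7, 19] → min 2
[2, 18, 7, 19, 20] → min 2
[18, 7, 19, 20, 12] → min 7
[7, 19, 20, 12, 19] → min 7

2, 2, 2, 7, 7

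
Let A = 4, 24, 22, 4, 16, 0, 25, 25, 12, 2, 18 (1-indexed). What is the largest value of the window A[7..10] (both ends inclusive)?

25

Elements at indices 7..10: 25, 25, 12, 2
max(25, 25, 12, 2) = 25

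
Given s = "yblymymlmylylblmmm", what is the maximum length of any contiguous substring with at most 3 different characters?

11

add y: window [y] (1 distinct), len 1
add b: window [y, b] (2 distinct), len 2
add l: window [y, b, l] (3 distinct), len 3
add y: window [y, b, l, y] (3 distinct), len 4
add m: window [l, y, m] (3 distinct), len 3
add y: window [l, y, m, y] (3 distinct), len 4
add m: window [l, y, m, y, m] (3 distinct), len 5
add l: window [l, y, m, y, m, l] (3 distinct), len 6
add m: window [l, y, m, y, m, l, m] (3 distinct), len 7
add y: window [l, y, m, y, m, l, m, y] (3 distinct), len 8
add l: window [l, y, m, y, m, l, m, y, l] (3 distinct), len 9
add y: window [l, y, m, y, m, l, m, y, l, y] (3 distinct), len 10
add l: window [l, y, m, y, m, l, m, y, l, y, l] (3 distinct), len 11
add b: window [y, l, y, l, b] (3 distinct), len 5
add l: window [y, l, y, l, b, l] (3 distinct), len 6
add m: window [l, b, l, m] (3 distinct), len 4
add m: window [l, b, l, m, m] (3 distinct), len 5
add m: window [l, b, l, m, m, m] (3 distinct), len 6
Longest length with ≤3 distinct: 11.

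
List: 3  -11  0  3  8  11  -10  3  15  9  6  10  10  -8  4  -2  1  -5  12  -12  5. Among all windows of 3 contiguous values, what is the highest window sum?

(3, -11, 0) → sum -8
(-11, 0, 3) → sum -8
(0, 3, 8) → sum 11
(3, 8, 11) → sum 22
(8, 11, -10) → sum 9
(11, -10, 3) → sum 4
(-10, 3, 15) → sum 8
(3, 15, 9) → sum 27
(15, 9, 6) → sum 30
(9, 6, 10) → sum 25
(6, 10, 10) → sum 26
(10, 10, -8) → sum 12
(10, -8, 4) → sum 6
(-8, 4, -2) → sum -6
(4, -2, 1) → sum 3
(-2, 1, -5) → sum -6
(1, -5, 12) → sum 8
(-5, 12, -12) → sum -5
(12, -12, 5) → sum 5
Highest of these is 30.

30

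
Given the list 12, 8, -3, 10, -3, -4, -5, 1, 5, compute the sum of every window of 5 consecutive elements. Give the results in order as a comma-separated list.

Sliding a size-5 window across the 9 values:
12 8 -3 10 -3 → sum 24
8 -3 10 -3 -4 → sum 8
-3 10 -3 -4 -5 → sum -5
10 -3 -4 -5 1 → sum -1
-3 -4 -5 1 5 → sum -6

24, 8, -5, -1, -6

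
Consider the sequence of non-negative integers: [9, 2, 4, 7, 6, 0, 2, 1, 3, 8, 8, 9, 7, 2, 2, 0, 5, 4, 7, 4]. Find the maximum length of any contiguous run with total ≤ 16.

5

add 9: [9] sum 9, len 1
add 2: [9, 2] sum 11, len 2
add 4: [9, 2, 4] sum 15, len 3
add 7: [2, 4, 7] sum 13, len 3
add 6: [7, 6] sum 13, len 2
add 0: [7, 6, 0] sum 13, len 3
add 2: [7, 6, 0, 2] sum 15, len 4
add 1: [7, 6, 0, 2, 1] sum 16, len 5
add 3: [6, 0, 2, 1, 3] sum 12, len 5
add 8: [0, 2, 1, 3, 8] sum 14, len 5
add 8: [8, 8] sum 16, len 2
add 9: [9] sum 9, len 1
add 7: [9, 7] sum 16, len 2
add 2: [7, 2] sum 9, len 2
add 2: [7, 2, 2] sum 11, len 3
add 0: [7, 2, 2, 0] sum 11, len 4
add 5: [7, 2, 2, 0, 5] sum 16, len 5
add 4: [2, 2, 0, 5, 4] sum 13, len 5
add 7: [0, 5, 4, 7] sum 16, len 4
add 4: [4, 7, 4] sum 15, len 3
Longest length seen: 5.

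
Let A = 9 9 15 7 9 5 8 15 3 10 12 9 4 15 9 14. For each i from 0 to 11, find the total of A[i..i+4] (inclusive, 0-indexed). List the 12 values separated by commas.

49, 45, 44, 44, 40, 41, 48, 49, 38, 50, 49, 51

9 9 15 7 9 → sum 49
9 15 7 9 5 → sum 45
15 7 9 5 8 → sum 44
7 9 5 8 15 → sum 44
9 5 8 15 3 → sum 40
5 8 15 3 10 → sum 41
8 15 3 10 12 → sum 48
15 3 10 12 9 → sum 49
3 10 12 9 4 → sum 38
10 12 9 4 15 → sum 50
12 9 4 15 9 → sum 49
9 4 15 9 14 → sum 51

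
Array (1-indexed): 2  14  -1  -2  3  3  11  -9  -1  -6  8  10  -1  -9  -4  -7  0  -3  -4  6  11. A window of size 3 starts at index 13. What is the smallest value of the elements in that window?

Elements at indices 13..15: -1, -9, -4
min(-1, -9, -4) = -9

-9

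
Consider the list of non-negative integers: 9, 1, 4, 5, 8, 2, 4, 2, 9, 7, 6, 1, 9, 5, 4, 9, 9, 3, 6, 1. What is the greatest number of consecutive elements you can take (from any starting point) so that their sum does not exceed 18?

4

→ 9: sum 9, len 1
→ 1: sum 10, len 2
→ 4: sum 14, len 3
→ 5 (dropped 9): sum 10, len 3
→ 8: sum 18, len 4
→ 2 (dropped 1, 4): sum 15, len 3
→ 4 (dropped 5): sum 14, len 3
→ 2: sum 16, len 4
→ 9 (dropped 8): sum 17, len 4
→ 7 (dropped 2, 4): sum 18, len 3
→ 6 (dropped 2, 9): sum 13, len 2
→ 1: sum 14, len 3
→ 9 (dropped 7): sum 16, len 3
→ 5 (dropped 6): sum 15, len 3
→ 4 (dropped 1): sum 18, len 3
→ 9 (dropped 9): sum 18, len 3
→ 9 (dropped 5, 4): sum 18, len 2
→ 3 (dropped 9): sum 12, len 2
→ 6: sum 18, len 3
→ 1 (dropped 9): sum 10, len 3
Longest length seen: 4.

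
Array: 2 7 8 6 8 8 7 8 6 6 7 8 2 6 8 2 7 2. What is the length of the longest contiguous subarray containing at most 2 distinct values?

4

[2] 1 distinct, len 1
[2, 7] 2 distinct, len 2
[7, 8] 2 distinct, len 2
[8, 6] 2 distinct, len 2
[8, 6, 8] 2 distinct, len 3
[8, 6, 8, 8] 2 distinct, len 4
[8, 8, 7] 2 distinct, len 3
[8, 8, 7, 8] 2 distinct, len 4
[8, 6] 2 distinct, len 2
[8, 6, 6] 2 distinct, len 3
[6, 6, 7] 2 distinct, len 3
[7, 8] 2 distinct, len 2
[8, 2] 2 distinct, len 2
[2, 6] 2 distinct, len 2
[6, 8] 2 distinct, len 2
[8, 2] 2 distinct, len 2
[2, 7] 2 distinct, len 2
[2, 7, 2] 2 distinct, len 3
Longest length with ≤2 distinct: 4.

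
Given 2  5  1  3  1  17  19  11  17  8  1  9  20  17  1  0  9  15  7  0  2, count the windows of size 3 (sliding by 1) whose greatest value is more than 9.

(2, 5, 1) → max 5
(5, 1, 3) → max 5
(1, 3, 1) → max 3
(3, 1, 17) → max 17  > 9 ✓
(1, 17, 19) → max 19  > 9 ✓
(17, 19, 11) → max 19  > 9 ✓
(19, 11, 17) → max 19  > 9 ✓
(11, 17, 8) → max 17  > 9 ✓
(17, 8, 1) → max 17  > 9 ✓
(8, 1, 9) → max 9
(1, 9, 20) → max 20  > 9 ✓
(9, 20, 17) → max 20  > 9 ✓
(20, 17, 1) → max 20  > 9 ✓
(17, 1, 0) → max 17  > 9 ✓
(1, 0, 9) → max 9
(0, 9, 15) → max 15  > 9 ✓
(9, 15, 7) → max 15  > 9 ✓
(15, 7, 0) → max 15  > 9 ✓
(7, 0, 2) → max 7
13 windows satisfy the condition.

13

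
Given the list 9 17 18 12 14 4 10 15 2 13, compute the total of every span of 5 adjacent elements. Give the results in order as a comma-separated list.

70, 65, 58, 55, 45, 44

Sliding a size-5 window across the 10 values:
[9, 17, 18, 12, 14] → sum 70
[17, 18, 12, 14, 4] → sum 65
[18, 12, 14, 4, 10] → sum 58
[12, 14, 4, 10, 15] → sum 55
[14, 4, 10, 15, 2] → sum 45
[4, 10, 15, 2, 13] → sum 44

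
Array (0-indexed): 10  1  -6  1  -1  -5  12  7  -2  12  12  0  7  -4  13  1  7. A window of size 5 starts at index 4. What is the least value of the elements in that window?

Elements at indices 4..8: -1, -5, 12, 7, -2
min(-1, -5, 12, 7, -2) = -5

-5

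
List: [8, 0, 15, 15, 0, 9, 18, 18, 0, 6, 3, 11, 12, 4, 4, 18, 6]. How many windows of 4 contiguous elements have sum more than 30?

8 0 15 15 → sum 38  > 30 ✓
0 15 15 0 → sum 30
15 15 0 9 → sum 39  > 30 ✓
15 0 9 18 → sum 42  > 30 ✓
0 9 18 18 → sum 45  > 30 ✓
9 18 18 0 → sum 45  > 30 ✓
18 18 0 6 → sum 42  > 30 ✓
18 0 6 3 → sum 27
0 6 3 11 → sum 20
6 3 11 12 → sum 32  > 30 ✓
3 11 12 4 → sum 30
11 12 4 4 → sum 31  > 30 ✓
12 4 4 18 → sum 38  > 30 ✓
4 4 18 6 → sum 32  > 30 ✓
10 windows satisfy the condition.

10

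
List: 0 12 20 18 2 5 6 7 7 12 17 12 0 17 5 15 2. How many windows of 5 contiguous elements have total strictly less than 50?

7

(0, 12, 20, 18, 2) → sum 52
(12, 20, 18, 2, 5) → sum 57
(20, 18, 2, 5, 6) → sum 51
(18, 2, 5, 6, 7) → sum 38  < 50 ✓
(2, 5, 6, 7, 7) → sum 27  < 50 ✓
(5, 6, 7, 7, 12) → sum 37  < 50 ✓
(6, 7, 7, 12, 17) → sum 49  < 50 ✓
(7, 7, 12, 17, 12) → sum 55
(7, 12, 17, 12, 0) → sum 48  < 50 ✓
(12, 17, 12, 0, 17) → sum 58
(17, 12, 0, 17, 5) → sum 51
(12, 0, 17, 5, 15) → sum 49  < 50 ✓
(0, 17, 5, 15, 2) → sum 39  < 50 ✓
7 windows satisfy the condition.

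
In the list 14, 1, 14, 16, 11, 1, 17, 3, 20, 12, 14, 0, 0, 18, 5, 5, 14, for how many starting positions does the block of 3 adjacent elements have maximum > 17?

6

[14, 1, 14] → max 14
[1, 14, 16] → max 16
[14, 16, 11] → max 16
[16, 11, 1] → max 16
[11, 1, 17] → max 17
[1, 17, 3] → max 17
[17, 3, 20] → max 20  > 17 ✓
[3, 20, 12] → max 20  > 17 ✓
[20, 12, 14] → max 20  > 17 ✓
[12, 14, 0] → max 14
[14, 0, 0] → max 14
[0, 0, 18] → max 18  > 17 ✓
[0, 18, 5] → max 18  > 17 ✓
[18, 5, 5] → max 18  > 17 ✓
[5, 5, 14] → max 14
6 windows satisfy the condition.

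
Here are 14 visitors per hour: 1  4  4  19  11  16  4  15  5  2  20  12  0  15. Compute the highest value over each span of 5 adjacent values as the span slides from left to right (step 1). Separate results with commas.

[1, 4, 4, 19, 11] → max 19
[4, 4, 19, 11, 16] → max 19
[4, 19, 11, 16, 4] → max 19
[19, 11, 16, 4, 15] → max 19
[11, 16, 4, 15, 5] → max 16
[16, 4, 15, 5, 2] → max 16
[4, 15, 5, 2, 20] → max 20
[15, 5, 2, 20, 12] → max 20
[5, 2, 20, 12, 0] → max 20
[2, 20, 12, 0, 15] → max 20

19, 19, 19, 19, 16, 16, 20, 20, 20, 20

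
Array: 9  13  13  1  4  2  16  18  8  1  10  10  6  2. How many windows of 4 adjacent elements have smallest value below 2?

8

(9, 13, 13, 1) → min 1  < 2 ✓
(13, 13, 1, 4) → min 1  < 2 ✓
(13, 1, 4, 2) → min 1  < 2 ✓
(1, 4, 2, 16) → min 1  < 2 ✓
(4, 2, 16, 18) → min 2
(2, 16, 18, 8) → min 2
(16, 18, 8, 1) → min 1  < 2 ✓
(18, 8, 1, 10) → min 1  < 2 ✓
(8, 1, 10, 10) → min 1  < 2 ✓
(1, 10, 10, 6) → min 1  < 2 ✓
(10, 10, 6, 2) → min 2
8 windows satisfy the condition.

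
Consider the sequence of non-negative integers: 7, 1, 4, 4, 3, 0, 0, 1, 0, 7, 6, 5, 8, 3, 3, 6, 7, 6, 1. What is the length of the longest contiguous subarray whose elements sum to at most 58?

16

Extend to the right; shrink from the left whenever the sum exceeds 58:
add 7: [7] sum 7, len 1
add 1: [7, 1] sum 8, len 2
add 4: [7, 1, 4] sum 12, len 3
add 4: [7, 1, 4, 4] sum 16, len 4
add 3: [7, 1, 4, 4, 3] sum 19, len 5
add 0: [7, 1, 4, 4, 3, 0] sum 19, len 6
add 0: [7, 1, 4, 4, 3, 0, 0] sum 19, len 7
add 1: [7, 1, 4, 4, 3, 0, 0, 1] sum 20, len 8
add 0: [7, 1, 4, 4, 3, 0, 0, 1, 0] sum 20, len 9
add 7: [7, 1, 4, 4, 3, 0, 0, 1, 0, 7] sum 27, len 10
add 6: [7, 1, 4, 4, 3, 0, 0, 1, 0, 7, 6] sum 33, len 11
add 5: [7, 1, 4, 4, 3, 0, 0, 1, 0, 7, 6, 5] sum 38, len 12
add 8: [7, 1, 4, 4, 3, 0, 0, 1, 0, 7, 6, 5, 8] sum 46, len 13
add 3: [7, 1, 4, 4, 3, 0, 0, 1, 0, 7, 6, 5, 8, 3] sum 49, len 14
add 3: [7, 1, 4, 4, 3, 0, 0, 1, 0, 7, 6, 5, 8, 3, 3] sum 52, len 15
add 6: [7, 1, 4, 4, 3, 0, 0, 1, 0, 7, 6, 5, 8, 3, 3, 6] sum 58, len 16
add 7: [1, 4, 4, 3, 0, 0, 1, 0, 7, 6, 5, 8, 3, 3, 6, 7] sum 58, len 16
add 6: [3, 0, 0, 1, 0, 7, 6, 5, 8, 3, 3, 6, 7, 6] sum 55, len 14
add 1: [3, 0, 0, 1, 0, 7, 6, 5, 8, 3, 3, 6, 7, 6, 1] sum 56, len 15
Longest length seen: 16.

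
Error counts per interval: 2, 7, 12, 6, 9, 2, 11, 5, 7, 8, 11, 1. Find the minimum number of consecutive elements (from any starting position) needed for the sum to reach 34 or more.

Extend right; whenever the sum reaches 34, record the length and shrink from the left:
add 2: running sum 2 < 34
add 7: running sum 9 < 34
add 12: running sum 21 < 34
add 6: running sum 27 < 34
end 4: [7, 12, 6, 9] sum 34, len 4
end 5: [7, 12, 6, 9, 2] sum 36, len 5
end 6: [12, 6, 9, 2, 11] sum 40, len 5
end 7: [12, 6, 9, 2, 11, 5] sum 45, len 6
end 8: [9, 2, 11, 5, 7] sum 34, len 5
end 9: [9, 2, 11, 5, 7, 8] sum 42, len 6
end 10: [11, 5, 7, 8, 11] sum 42, len 5
end 11: [11, 5, 7, 8, 11, 1] sum 43, len 6
Shortest qualifying length: 4.

4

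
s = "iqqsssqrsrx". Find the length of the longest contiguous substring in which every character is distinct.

3

add i: [i] len 1
add q: [i, q] len 2
add q (repeat q, move left end past it): [q] len 1
add s: [q, s] len 2
add s (repeat s, move left end past it): [s] len 1
add s (repeat s, move left end past it): [s] len 1
add q: [s, q] len 2
add r: [s, q, r] len 3
add s (repeat s, move left end past it): [q, r, s] len 3
add r (repeat r, move left end past it): [s, r] len 2
add x: [s, r, x] len 3
Longest all-distinct length: 3.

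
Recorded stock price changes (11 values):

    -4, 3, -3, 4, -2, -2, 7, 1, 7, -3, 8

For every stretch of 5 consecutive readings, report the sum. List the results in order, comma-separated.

-2, 0, 4, 8, 11, 10, 20

[-4, 3, -3, 4, -2] → sum -2
[3, -3, 4, -2, -2] → sum 0
[-3, 4, -2, -2, 7] → sum 4
[4, -2, -2, 7, 1] → sum 8
[-2, -2, 7, 1, 7] → sum 11
[-2, 7, 1, 7, -3] → sum 10
[7, 1, 7, -3, 8] → sum 20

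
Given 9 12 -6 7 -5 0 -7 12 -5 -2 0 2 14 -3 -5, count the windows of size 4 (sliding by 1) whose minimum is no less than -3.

2

[9, 12, -6, 7] → min -6
[12, -6, 7, -5] → min -6
[-6, 7, -5, 0] → min -6
[7, -5, 0, -7] → min -7
[-5, 0, -7, 12] → min -7
[0, -7, 12, -5] → min -7
[-7, 12, -5, -2] → min -7
[12, -5, -2, 0] → min -5
[-5, -2, 0, 2] → min -5
[-2, 0, 2, 14] → min -2  ≥ -3 ✓
[0, 2, 14, -3] → min -3  ≥ -3 ✓
[2, 14, -3, -5] → min -5
2 windows satisfy the condition.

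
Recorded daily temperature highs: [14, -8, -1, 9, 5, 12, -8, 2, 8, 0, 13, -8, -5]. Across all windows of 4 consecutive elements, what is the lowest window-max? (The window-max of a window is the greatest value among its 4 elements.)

Each size-4 window and its max:
(14, -8, -1, 9) → max 14
(-8, -1, 9, 5) → max 9
(-1, 9, 5, 12) → max 12
(9, 5, 12, -8) → max 12
(5, 12, -8, 2) → max 12
(12, -8, 2, 8) → max 12
(-8, 2, 8, 0) → max 8
(2, 8, 0, 13) → max 13
(8, 0, 13, -8) → max 13
(0, 13, -8, -5) → max 13
Lowest of these is 8.

8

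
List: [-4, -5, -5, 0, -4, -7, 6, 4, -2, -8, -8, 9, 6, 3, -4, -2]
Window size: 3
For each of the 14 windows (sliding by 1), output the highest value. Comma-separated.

(-4, -5, -5) → max -4
(-5, -5, 0) → max 0
(-5, 0, -4) → max 0
(0, -4, -7) → max 0
(-4, -7, 6) → max 6
(-7, 6, 4) → max 6
(6, 4, -2) → max 6
(4, -2, -8) → max 4
(-2, -8, -8) → max -2
(-8, -8, 9) → max 9
(-8, 9, 6) → max 9
(9, 6, 3) → max 9
(6, 3, -4) → max 6
(3, -4, -2) → max 3

-4, 0, 0, 0, 6, 6, 6, 4, -2, 9, 9, 9, 6, 3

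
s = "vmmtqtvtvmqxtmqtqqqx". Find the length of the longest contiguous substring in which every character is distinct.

5

[v] len 1
[v, m] len 2
[m] len 1
[m, t] len 2
[m, t, q] len 3
[q, t] len 2
[q, t, v] len 3
[v, t] len 2
[t, v] len 2
[t, v, m] len 3
[t, v, m, q] len 4
[t, v, m, q, x] len 5
[v, m, q, x, t] len 5
[q, x, t, m] len 4
[x, t, m, q] len 4
[m, q, t] len 3
[t, q] len 2
[q] len 1
[q] len 1
[q, x] len 2
Longest all-distinct length: 5.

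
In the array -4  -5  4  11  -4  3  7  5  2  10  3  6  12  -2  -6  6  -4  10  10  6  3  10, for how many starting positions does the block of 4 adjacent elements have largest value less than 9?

3

[-4, -5, 4, 11] → max 11
[-5, 4, 11, -4] → max 11
[4, 11, -4, 3] → max 11
[11, -4, 3, 7] → max 11
[-4, 3, 7, 5] → max 7  < 9 ✓
[3, 7, 5, 2] → max 7  < 9 ✓
[7, 5, 2, 10] → max 10
[5, 2, 10, 3] → max 10
[2, 10, 3, 6] → max 10
[10, 3, 6, 12] → max 12
[3, 6, 12, -2] → max 12
[6, 12, -2, -6] → max 12
[12, -2, -6, 6] → max 12
[-2, -6, 6, -4] → max 6  < 9 ✓
[-6, 6, -4, 10] → max 10
[6, -4, 10, 10] → max 10
[-4, 10, 10, 6] → max 10
[10, 10, 6, 3] → max 10
[10, 6, 3, 10] → max 10
3 windows satisfy the condition.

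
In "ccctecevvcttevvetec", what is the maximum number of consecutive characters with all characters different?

[c] len 1
[c] len 1
[c] len 1
[c, t] len 2
[c, t, e] len 3
[t, e, c] len 3
[c, e] len 2
[c, e, v] len 3
[v] len 1
[v, c] len 2
[v, c, t] len 3
[t] len 1
[t, e] len 2
[t, e, v] len 3
[v] len 1
[v, e] len 2
[v, e, t] len 3
[t, e] len 2
[t, e, c] len 3
Longest all-distinct length: 3.

3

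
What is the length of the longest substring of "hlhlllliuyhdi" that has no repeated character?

6

add h: [h] len 1
add l: [h, l] len 2
add h (repeat h, move left end past it): [l, h] len 2
add l (repeat l, move left end past it): [h, l] len 2
add l (repeat l, move left end past it): [l] len 1
add l (repeat l, move left end past it): [l] len 1
add l (repeat l, move left end past it): [l] len 1
add i: [l, i] len 2
add u: [l, i, u] len 3
add y: [l, i, u, y] len 4
add h: [l, i, u, y, h] len 5
add d: [l, i, u, y, h, d] len 6
add i (repeat i, move left end past it): [u, y, h, d, i] len 5
Longest all-distinct length: 6.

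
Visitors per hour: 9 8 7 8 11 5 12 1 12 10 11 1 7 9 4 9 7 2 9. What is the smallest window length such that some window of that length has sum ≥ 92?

add 9: running sum 9 < 92
add 8: running sum 17 < 92
add 7: running sum 24 < 92
add 8: running sum 32 < 92
add 11: running sum 43 < 92
add 5: running sum 48 < 92
add 12: running sum 60 < 92
add 1: running sum 61 < 92
add 12: running sum 73 < 92
add 10: running sum 83 < 92
end 10: [9, 8, 7, 8, 11, 5, 12, 1, 12, 10, 11] sum 94, len 11
end 11: [9, 8, 7, 8, 11, 5, 12, 1, 12, 10, 11, 1] sum 95, len 12
end 12: [8, 7, 8, 11, 5, 12, 1, 12, 10, 11, 1, 7] sum 93, len 12
end 13: [7, 8, 11, 5, 12, 1, 12, 10, 11, 1, 7, 9] sum 94, len 12
end 14: [7, 8, 11, 5, 12, 1, 12, 10, 11, 1, 7, 9, 4] sum 98, len 13
end 15: [11, 5, 12, 1, 12, 10, 11, 1, 7, 9, 4, 9] sum 92, len 12
end 16: [11, 5, 12, 1, 12, 10, 11, 1, 7, 9, 4, 9, 7] sum 99, len 13
end 17: [11, 5, 12, 1, 12, 10, 11, 1, 7, 9, 4, 9, 7, 2] sum 101, len 14
end 18: [12, 1, 12, 10, 11, 1, 7, 9, 4, 9, 7, 2, 9] sum 94, len 13
Shortest qualifying length: 11.

11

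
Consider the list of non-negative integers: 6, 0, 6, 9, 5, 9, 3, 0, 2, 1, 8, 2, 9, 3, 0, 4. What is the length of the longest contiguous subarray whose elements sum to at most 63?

[6] sum 6 len 1
[6, 0] sum 6 len 2
[6, 0, 6] sum 12 len 3
[6, 0, 6, 9] sum 21 len 4
[6, 0, 6, 9, 5] sum 26 len 5
[6, 0, 6, 9, 5, 9] sum 35 len 6
[6, 0, 6, 9, 5, 9, 3] sum 38 len 7
[6, 0, 6, 9, 5, 9, 3, 0] sum 38 len 8
[6, 0, 6, 9, 5, 9, 3, 0, 2] sum 40 len 9
[6, 0, 6, 9, 5, 9, 3, 0, 2, 1] sum 41 len 10
[6, 0, 6, 9, 5, 9, 3, 0, 2, 1, 8] sum 49 len 11
[6, 0, 6, 9, 5, 9, 3, 0, 2, 1, 8, 2] sum 51 len 12
[6, 0, 6, 9, 5, 9, 3, 0, 2, 1, 8, 2, 9] sum 60 len 13
[6, 0, 6, 9, 5, 9, 3, 0, 2, 1, 8, 2, 9, 3] sum 63 len 14
[6, 0, 6, 9, 5, 9, 3, 0, 2, 1, 8, 2, 9, 3, 0] sum 63 len 15
[0, 6, 9, 5, 9, 3, 0, 2, 1, 8, 2, 9, 3, 0, 4] sum 61 len 15
Longest length seen: 15.

15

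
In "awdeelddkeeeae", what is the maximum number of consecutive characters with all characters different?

4

add a: [a] len 1
add w: [a, w] len 2
add d: [a, w, d] len 3
add e: [a, w, d, e] len 4
add e (repeat e, move left end past it): [e] len 1
add l: [e, l] len 2
add d: [e, l, d] len 3
add d (repeat d, move left end past it): [d] len 1
add k: [d, k] len 2
add e: [d, k, e] len 3
add e (repeat e, move left end past it): [e] len 1
add e (repeat e, move left end past it): [e] len 1
add a: [e, a] len 2
add e (repeat e, move left end past it): [a, e] len 2
Longest all-distinct length: 4.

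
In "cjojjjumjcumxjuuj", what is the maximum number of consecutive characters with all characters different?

add c: [c] len 1
add j: [c, j] len 2
add o: [c, j, o] len 3
add j (repeat j, move left end past it): [o, j] len 2
add j (repeat j, move left end past it): [j] len 1
add j (repeat j, move left end past it): [j] len 1
add u: [j, u] len 2
add m: [j, u, m] len 3
add j (repeat j, move left end past it): [u, m, j] len 3
add c: [u, m, j, c] len 4
add u (repeat u, move left end past it): [m, j, c, u] len 4
add m (repeat m, move left end past it): [j, c, u, m] len 4
add x: [j, c, u, m, x] len 5
add j (repeat j, move left end past it): [c, u, m, x, j] len 5
add u (repeat u, move left end past it): [m, x, j, u] len 4
add u (repeat u, move left end past it): [u] len 1
add j: [u, j] len 2
Longest all-distinct length: 5.

5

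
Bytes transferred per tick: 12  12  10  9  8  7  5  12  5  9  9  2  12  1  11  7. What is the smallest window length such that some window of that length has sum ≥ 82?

10

add 12: running sum 12 < 82
add 12: running sum 24 < 82
add 10: running sum 34 < 82
add 9: running sum 43 < 82
add 8: running sum 51 < 82
add 7: running sum 58 < 82
add 5: running sum 63 < 82
add 12: running sum 75 < 82
add 5: running sum 80 < 82
end 9: [12, 12, 10, 9, 8, 7, 5, 12, 5, 9] sum 89, len 10
end 10: [12, 10, 9, 8, 7, 5, 12, 5, 9, 9] sum 86, len 10
end 11: [12, 10, 9, 8, 7, 5, 12, 5, 9, 9, 2] sum 88, len 11
end 12: [10, 9, 8, 7, 5, 12, 5, 9, 9, 2, 12] sum 88, len 11
end 13: [10, 9, 8, 7, 5, 12, 5, 9, 9, 2, 12, 1] sum 89, len 12
end 14: [9, 8, 7, 5, 12, 5, 9, 9, 2, 12, 1, 11] sum 90, len 12
end 15: [8, 7, 5, 12, 5, 9, 9, 2, 12, 1, 11, 7] sum 88, len 12
Shortest qualifying length: 10.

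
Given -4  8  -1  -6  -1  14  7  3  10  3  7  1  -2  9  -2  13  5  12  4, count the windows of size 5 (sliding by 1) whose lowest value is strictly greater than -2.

[-4, 8, -1, -6, -1] → min -6
[8, -1, -6, -1, 14] → min -6
[-1, -6, -1, 14, 7] → min -6
[-6, -1, 14, 7, 3] → min -6
[-1, 14, 7, 3, 10] → min -1  > -2 ✓
[14, 7, 3, 10, 3] → min 3  > -2 ✓
[7, 3, 10, 3, 7] → min 3  > -2 ✓
[3, 10, 3, 7, 1] → min 1  > -2 ✓
[10, 3, 7, 1, -2] → min -2
[3, 7, 1, -2, 9] → min -2
[7, 1, -2, 9, -2] → min -2
[1, -2, 9, -2, 13] → min -2
[-2, 9, -2, 13, 5] → min -2
[9, -2, 13, 5, 12] → min -2
[-2, 13, 5, 12, 4] → min -2
4 windows satisfy the condition.

4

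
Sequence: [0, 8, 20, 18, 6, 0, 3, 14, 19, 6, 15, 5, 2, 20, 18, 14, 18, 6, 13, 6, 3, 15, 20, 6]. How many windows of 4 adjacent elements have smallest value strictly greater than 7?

1

0 8 20 18 → min 0
8 20 18 6 → min 6
20 18 6 0 → min 0
18 6 0 3 → min 0
6 0 3 14 → min 0
0 3 14 19 → min 0
3 14 19 6 → min 3
14 19 6 15 → min 6
19 6 15 5 → min 5
6 15 5 2 → min 2
15 5 2 20 → min 2
5 2 20 18 → min 2
2 20 18 14 → min 2
20 18 14 18 → min 14  > 7 ✓
18 14 18 6 → min 6
14 18 6 13 → min 6
18 6 13 6 → min 6
6 13 6 3 → min 3
13 6 3 15 → min 3
6 3 15 20 → min 3
3 15 20 6 → min 3
1 window satisfy the condition.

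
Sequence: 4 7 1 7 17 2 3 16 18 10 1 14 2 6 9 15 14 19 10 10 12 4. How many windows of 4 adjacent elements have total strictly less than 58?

4 7 1 7 → sum 19  < 58 ✓
7 1 7 17 → sum 32  < 58 ✓
1 7 17 2 → sum 27  < 58 ✓
7 17 2 3 → sum 29  < 58 ✓
17 2 3 16 → sum 38  < 58 ✓
2 3 16 18 → sum 39  < 58 ✓
3 16 18 10 → sum 47  < 58 ✓
16 18 10 1 → sum 45  < 58 ✓
18 10 1 14 → sum 43  < 58 ✓
10 1 14 2 → sum 27  < 58 ✓
1 14 2 6 → sum 23  < 58 ✓
14 2 6 9 → sum 31  < 58 ✓
2 6 9 15 → sum 32  < 58 ✓
6 9 15 14 → sum 44  < 58 ✓
9 15 14 19 → sum 57  < 58 ✓
15 14 19 10 → sum 58
14 19 10 10 → sum 53  < 58 ✓
19 10 10 12 → sum 51  < 58 ✓
10 10 12 4 → sum 36  < 58 ✓
18 windows satisfy the condition.

18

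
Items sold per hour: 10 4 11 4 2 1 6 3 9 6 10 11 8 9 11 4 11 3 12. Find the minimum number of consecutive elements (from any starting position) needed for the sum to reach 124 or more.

add 10: running sum 10 < 124
add 4: running sum 14 < 124
add 11: running sum 25 < 124
add 4: running sum 29 < 124
add 2: running sum 31 < 124
add 1: running sum 32 < 124
add 6: running sum 38 < 124
add 3: running sum 41 < 124
add 9: running sum 50 < 124
add 6: running sum 56 < 124
add 10: running sum 66 < 124
add 11: running sum 77 < 124
add 8: running sum 85 < 124
add 9: running sum 94 < 124
add 11: running sum 105 < 124
add 4: running sum 109 < 124
add 11: running sum 120 < 124
add 3: running sum 123 < 124
add 12: shortest ending here [4, 11, 4, 2, 1, 6, 3, 9, 6, 10, 11, 8, 9, 11, 4, 11, 3, 12] sum 125, len 18
Shortest qualifying length: 18.

18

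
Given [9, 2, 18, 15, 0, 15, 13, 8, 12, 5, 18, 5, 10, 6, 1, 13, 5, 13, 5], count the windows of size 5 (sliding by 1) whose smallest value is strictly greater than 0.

10

[9, 2, 18, 15, 0] → min 0
[2, 18, 15, 0, 15] → min 0
[18, 15, 0, 15, 13] → min 0
[15, 0, 15, 13, 8] → min 0
[0, 15, 13, 8, 12] → min 0
[15, 13, 8, 12, 5] → min 5  > 0 ✓
[13, 8, 12, 5, 18] → min 5  > 0 ✓
[8, 12, 5, 18, 5] → min 5  > 0 ✓
[12, 5, 18, 5, 10] → min 5  > 0 ✓
[5, 18, 5, 10, 6] → min 5  > 0 ✓
[18, 5, 10, 6, 1] → min 1  > 0 ✓
[5, 10, 6, 1, 13] → min 1  > 0 ✓
[10, 6, 1, 13, 5] → min 1  > 0 ✓
[6, 1, 13, 5, 13] → min 1  > 0 ✓
[1, 13, 5, 13, 5] → min 1  > 0 ✓
10 windows satisfy the condition.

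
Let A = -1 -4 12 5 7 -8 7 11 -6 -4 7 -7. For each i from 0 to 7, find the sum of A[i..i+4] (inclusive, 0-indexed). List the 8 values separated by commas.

19, 12, 23, 22, 11, 0, 15, 1

(-1, -4, 12, 5, 7) → sum 19
(-4, 12, 5, 7, -8) → sum 12
(12, 5, 7, -8, 7) → sum 23
(5, 7, -8, 7, 11) → sum 22
(7, -8, 7, 11, -6) → sum 11
(-8, 7, 11, -6, -4) → sum 0
(7, 11, -6, -4, 7) → sum 15
(11, -6, -4, 7, -7) → sum 1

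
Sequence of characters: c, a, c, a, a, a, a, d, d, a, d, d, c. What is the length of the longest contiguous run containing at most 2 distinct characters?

9

add c: window [c] (1 distinct), len 1
add a: window [c, a] (2 distinct), len 2
add c: window [c, a, c] (2 distinct), len 3
add a: window [c, a, c, a] (2 distinct), len 4
add a: window [c, a, c, a, a] (2 distinct), len 5
add a: window [c, a, c, a, a, a] (2 distinct), len 6
add a: window [c, a, c, a, a, a, a] (2 distinct), len 7
add d: window [a, a, a, a, d] (2 distinct), len 5
add d: window [a, a, a, a, d, d] (2 distinct), len 6
add a: window [a, a, a, a, d, d, a] (2 distinct), len 7
add d: window [a, a, a, a, d, d, a, d] (2 distinct), len 8
add d: window [a, a, a, a, d, d, a, d, d] (2 distinct), len 9
add c: window [d, d, c] (2 distinct), len 3
Longest length with ≤2 distinct: 9.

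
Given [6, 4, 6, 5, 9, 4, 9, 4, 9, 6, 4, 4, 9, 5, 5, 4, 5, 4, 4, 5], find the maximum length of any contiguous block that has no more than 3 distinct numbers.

10

[6] 1 distinct, len 1
[6, 4] 2 distinct, len 2
[6, 4, 6] 2 distinct, len 3
[6, 4, 6, 5] 3 distinct, len 4
[6, 5, 9] 3 distinct, len 3
[5, 9, 4] 3 distinct, len 3
[5, 9, 4, 9] 3 distinct, len 4
[5, 9, 4, 9, 4] 3 distinct, len 5
[5, 9, 4, 9, 4, 9] 3 distinct, len 6
[9, 4, 9, 4, 9, 6] 3 distinct, len 6
[9, 4, 9, 4, 9, 6, 4] 3 distinct, len 7
[9, 4, 9, 4, 9, 6, 4, 4] 3 distinct, len 8
[9, 4, 9, 4, 9, 6, 4, 4, 9] 3 distinct, len 9
[4, 4, 9, 5] 3 distinct, len 4
[4, 4, 9, 5, 5] 3 distinct, len 5
[4, 4, 9, 5, 5, 4] 3 distinct, len 6
[4, 4, 9, 5, 5, 4, 5] 3 distinct, len 7
[4, 4, 9, 5, 5, 4, 5, 4] 3 distinct, len 8
[4, 4, 9, 5, 5, 4, 5, 4, 4] 3 distinct, len 9
[4, 4, 9, 5, 5, 4, 5, 4, 4, 5] 3 distinct, len 10
Longest length with ≤3 distinct: 10.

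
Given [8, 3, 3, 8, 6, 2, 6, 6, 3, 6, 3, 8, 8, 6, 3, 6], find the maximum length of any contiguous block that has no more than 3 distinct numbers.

add 8: window [8] (1 distinct), len 1
add 3: window [8, 3] (2 distinct), len 2
add 3: window [8, 3, 3] (2 distinct), len 3
add 8: window [8, 3, 3, 8] (2 distinct), len 4
add 6: window [8, 3, 3, 8, 6] (3 distinct), len 5
add 2: window [8, 6, 2] (3 distinct), len 3
add 6: window [8, 6, 2, 6] (3 distinct), len 4
add 6: window [8, 6, 2, 6, 6] (3 distinct), len 5
add 3: window [6, 2, 6, 6, 3] (3 distinct), len 5
add 6: window [6, 2, 6, 6, 3, 6] (3 distinct), len 6
add 3: window [6, 2, 6, 6, 3, 6, 3] (3 distinct), len 7
add 8: window [6, 6, 3, 6, 3, 8] (3 distinct), len 6
add 8: window [6, 6, 3, 6, 3, 8, 8] (3 distinct), len 7
add 6: window [6, 6, 3, 6, 3, 8, 8, 6] (3 distinct), len 8
add 3: window [6, 6, 3, 6, 3, 8, 8, 6, 3] (3 distinct), len 9
add 6: window [6, 6, 3, 6, 3, 8, 8, 6, 3, 6] (3 distinct), len 10
Longest length with ≤3 distinct: 10.

10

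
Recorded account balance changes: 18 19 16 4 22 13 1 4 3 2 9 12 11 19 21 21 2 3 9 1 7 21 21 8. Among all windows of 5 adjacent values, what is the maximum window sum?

Window sums for each of the 20 positions:
[18, 19, 16, 4, 22] → sum 79
[19, 16, 4, 22, 13] → sum 74
[16, 4, 22, 13, 1] → sum 56
[4, 22, 13, 1, 4] → sum 44
[22, 13, 1, 4, 3] → sum 43
[13, 1, 4, 3, 2] → sum 23
[1, 4, 3, 2, 9] → sum 19
[4, 3, 2, 9, 12] → sum 30
[3, 2, 9, 12, 11] → sum 37
[2, 9, 12, 11, 19] → sum 53
[9, 12, 11, 19, 21] → sum 72
[12, 11, 19, 21, 21] → sum 84
[11, 19, 21, 21, 2] → sum 74
[19, 21, 21, 2, 3] → sum 66
[21, 21, 2, 3, 9] → sum 56
[21, 2, 3, 9, 1] → sum 36
[2, 3, 9, 1, 7] → sum 22
[3, 9, 1, 7, 21] → sum 41
[9, 1, 7, 21, 21] → sum 59
[1, 7, 21, 21, 8] → sum 58
Maximum of these is 84.

84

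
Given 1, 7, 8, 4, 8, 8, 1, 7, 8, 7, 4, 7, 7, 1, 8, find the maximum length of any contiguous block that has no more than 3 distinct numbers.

[1] 1 distinct, len 1
[1, 7] 2 distinct, len 2
[1, 7, 8] 3 distinct, len 3
[7, 8, 4] 3 distinct, len 3
[7, 8, 4, 8] 3 distinct, len 4
[7, 8, 4, 8, 8] 3 distinct, len 5
[8, 4, 8, 8, 1] 3 distinct, len 5
[8, 8, 1, 7] 3 distinct, len 4
[8, 8, 1, 7, 8] 3 distinct, len 5
[8, 8, 1, 7, 8, 7] 3 distinct, len 6
[7, 8, 7, 4] 3 distinct, len 4
[7, 8, 7, 4, 7] 3 distinct, len 5
[7, 8, 7, 4, 7, 7] 3 distinct, len 6
[7, 4, 7, 7, 1] 3 distinct, len 5
[7, 7, 1, 8] 3 distinct, len 4
Longest length with ≤3 distinct: 6.

6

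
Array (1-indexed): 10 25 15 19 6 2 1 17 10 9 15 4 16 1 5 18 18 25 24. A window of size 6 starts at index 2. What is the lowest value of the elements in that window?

1

Elements at indices 2..7: 25, 15, 19, 6, 2, 1
min(25, 15, 19, 6, 2, 1) = 1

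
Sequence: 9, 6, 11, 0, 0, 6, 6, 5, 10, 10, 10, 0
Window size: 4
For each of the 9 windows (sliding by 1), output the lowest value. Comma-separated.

Sliding a size-4 window across the 12 values:
(9, 6, 11, 0) → min 0
(6, 11, 0, 0) → min 0
(11, 0, 0, 6) → min 0
(0, 0, 6, 6) → min 0
(0, 6, 6, 5) → min 0
(6, 6, 5, 10) → min 5
(6, 5, 10, 10) → min 5
(5, 10, 10, 10) → min 5
(10, 10, 10, 0) → min 0

0, 0, 0, 0, 0, 5, 5, 5, 0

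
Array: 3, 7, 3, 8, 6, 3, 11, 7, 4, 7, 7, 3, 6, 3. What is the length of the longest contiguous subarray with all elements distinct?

add 3: [3] len 1
add 7: [3, 7] len 2
add 3 (repeat 3, move left end past it): [7, 3] len 2
add 8: [7, 3, 8] len 3
add 6: [7, 3, 8, 6] len 4
add 3 (repeat 3, move left end past it): [8, 6, 3] len 3
add 11: [8, 6, 3, 11] len 4
add 7: [8, 6, 3, 11, 7] len 5
add 4: [8, 6, 3, 11, 7, 4] len 6
add 7 (repeat 7, move left end past it): [4, 7] len 2
add 7 (repeat 7, move left end past it): [7] len 1
add 3: [7, 3] len 2
add 6: [7, 3, 6] len 3
add 3 (repeat 3, move left end past it): [6, 3] len 2
Longest all-distinct length: 6.

6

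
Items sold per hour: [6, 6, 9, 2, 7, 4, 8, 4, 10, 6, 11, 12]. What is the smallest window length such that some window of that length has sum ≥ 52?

7

Extend right; whenever the sum reaches 52, record the length and shrink from the left:
add 6: running sum 6 < 52
add 6: running sum 12 < 52
add 9: running sum 21 < 52
add 2: running sum 23 < 52
add 7: running sum 30 < 52
add 4: running sum 34 < 52
add 8: running sum 42 < 52
add 4: running sum 46 < 52
add 10: shortest ending here [6, 6, 9, 2, 7, 4, 8, 4, 10] sum 56, len 9
add 6: shortest ending here [6, 9, 2, 7, 4, 8, 4, 10, 6] sum 56, len 9
add 11: shortest ending here [2, 7, 4, 8, 4, 10, 6, 11] sum 52, len 8
add 12: shortest ending here [4, 8, 4, 10, 6, 11, 12] sum 55, len 7
Shortest qualifying length: 7.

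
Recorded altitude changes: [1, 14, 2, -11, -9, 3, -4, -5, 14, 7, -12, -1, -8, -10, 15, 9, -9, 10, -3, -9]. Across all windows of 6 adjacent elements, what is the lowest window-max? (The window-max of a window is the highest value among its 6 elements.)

1 14 2 -11 -9 3 → max 14
14 2 -11 -9 3 -4 → max 14
2 -11 -9 3 -4 -5 → max 3
-11 -9 3 -4 -5 14 → max 14
-9 3 -4 -5 14 7 → max 14
3 -4 -5 14 7 -12 → max 14
-4 -5 14 7 -12 -1 → max 14
-5 14 7 -12 -1 -8 → max 14
14 7 -12 -1 -8 -10 → max 14
7 -12 -1 -8 -10 15 → max 15
-12 -1 -8 -10 15 9 → max 15
-1 -8 -10 15 9 -9 → max 15
-8 -10 15 9 -9 10 → max 15
-10 15 9 -9 10 -3 → max 15
15 9 -9 10 -3 -9 → max 15
Lowest of these is 3.

3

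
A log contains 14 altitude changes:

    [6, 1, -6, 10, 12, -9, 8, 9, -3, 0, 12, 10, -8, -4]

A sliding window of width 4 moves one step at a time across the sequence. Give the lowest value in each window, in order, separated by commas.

-6, -6, -9, -9, -9, -9, -3, -3, -3, -8, -8

Sliding a size-4 window across the 14 values:
6 1 -6 10 → min -6
1 -6 10 12 → min -6
-6 10 12 -9 → min -9
10 12 -9 8 → min -9
12 -9 8 9 → min -9
-9 8 9 -3 → min -9
8 9 -3 0 → min -3
9 -3 0 12 → min -3
-3 0 12 10 → min -3
0 12 10 -8 → min -8
12 10 -8 -4 → min -8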